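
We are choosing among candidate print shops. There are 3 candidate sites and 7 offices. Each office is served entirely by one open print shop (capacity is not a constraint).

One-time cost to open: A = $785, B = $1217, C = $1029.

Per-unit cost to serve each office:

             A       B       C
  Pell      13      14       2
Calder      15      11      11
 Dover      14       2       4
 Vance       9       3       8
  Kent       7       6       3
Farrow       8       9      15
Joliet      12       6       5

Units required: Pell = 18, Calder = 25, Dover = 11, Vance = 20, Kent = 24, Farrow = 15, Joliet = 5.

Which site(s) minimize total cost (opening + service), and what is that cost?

For any fixed open set, each office goes to its cheapest open site; total = fixed + service.
{C}: Pell→C 2·18=36, Calder→C 11·25=275, Dover→C 4·11=44, Vance→C 8·20=160, Kent→C 3·24=72, Farrow→C 15·15=225, Joliet→C 5·5=25. Service 837; fixed 1029; total 1866.
{A}: Pell→A 13·18=234, Calder→A 15·25=375, Dover→A 14·11=154, Vance→A 9·20=180, Kent→A 7·24=168, Farrow→A 8·15=120, Joliet→A 12·5=60. Service 1291; fixed 785; total 2076.
{B}: service 918 + fixed 1217 = 2135
{A, B, C}: service 610 + fixed 3031 = 3641
No other subset beats 1866.

Open C only; minimum total cost 1866.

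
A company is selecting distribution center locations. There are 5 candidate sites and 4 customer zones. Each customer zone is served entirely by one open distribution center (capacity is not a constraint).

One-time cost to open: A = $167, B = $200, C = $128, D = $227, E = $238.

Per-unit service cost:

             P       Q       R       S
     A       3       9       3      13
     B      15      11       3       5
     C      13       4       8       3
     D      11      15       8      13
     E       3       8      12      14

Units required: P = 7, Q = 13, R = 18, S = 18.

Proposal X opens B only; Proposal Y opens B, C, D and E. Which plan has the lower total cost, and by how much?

Proposal X is cheaper by 382.

Proposal X: {B}: P→B 15·7=105, Q→B 11·13=143, R→B 3·18=54, S→B 5·18=90. Service 392; fixed 200; total 592.
Proposal Y: {B, C, D, E}: P→E 3·7=21, Q→C 4·13=52, R→B 3·18=54, S→C 3·18=54. Service 181; fixed 793; total 974.
Difference: |592 − 974| = 382.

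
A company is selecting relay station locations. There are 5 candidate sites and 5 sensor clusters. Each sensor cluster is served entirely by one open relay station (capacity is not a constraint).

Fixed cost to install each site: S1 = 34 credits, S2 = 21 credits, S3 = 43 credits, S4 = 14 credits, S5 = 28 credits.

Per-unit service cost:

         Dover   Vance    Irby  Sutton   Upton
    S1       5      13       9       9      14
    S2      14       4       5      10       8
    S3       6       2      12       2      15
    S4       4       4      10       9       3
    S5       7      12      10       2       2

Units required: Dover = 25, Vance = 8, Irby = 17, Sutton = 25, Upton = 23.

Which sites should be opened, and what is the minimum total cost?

Open S2, S4 and S5; minimum total cost 376.

For any fixed open set, each sensor cluster goes to its cheapest open site; total = fixed + service.
{S2, S4, S5}: Dover→S4 4·25=100, Vance→S2 4·8=32, Irby→S2 5·17=85, Sutton→S5 2·25=50, Upton→S5 2·23=46. Service 313; fixed 63; total 376.
{S2, S3, S4}: Dover→S4 4·25=100, Vance→S3 2·8=16, Irby→S2 5·17=85, Sutton→S3 2·25=50, Upton→S4 3·23=69. Service 320; fixed 78; total 398.
{S2, S3, S4, S5}: service 297 + fixed 106 = 403
{S1, S2, S3, S4, S5}: service 297 + fixed 140 = 437
No other subset beats 376.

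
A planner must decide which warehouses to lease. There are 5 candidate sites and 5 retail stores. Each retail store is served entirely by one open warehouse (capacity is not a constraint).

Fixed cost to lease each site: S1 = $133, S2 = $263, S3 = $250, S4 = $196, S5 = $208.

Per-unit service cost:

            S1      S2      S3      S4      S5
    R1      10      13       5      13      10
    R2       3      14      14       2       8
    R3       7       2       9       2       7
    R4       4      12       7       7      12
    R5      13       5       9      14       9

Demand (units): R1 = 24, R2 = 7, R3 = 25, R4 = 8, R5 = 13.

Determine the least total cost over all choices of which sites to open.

For any fixed open set, each retail store goes to its cheapest open site; total = fixed + service.
{S1}: R1→S1 10·24=240, R2→S1 3·7=21, R3→S1 7·25=175, R4→S1 4·8=32, R5→S1 13·13=169. Service 637; fixed 133; total 770.
{S3, S4}: service 357 + fixed 446 = 803
{S1, S2}: R1→S1 10·24=240, R2→S1 3·7=21, R3→S2 2·25=50, R4→S1 4·8=32, R5→S2 5·13=65. Service 408; fixed 396; total 804.
{S1, S2, S3, S4, S5}: R1→S3 5·24=120, R2→S4 2·7=14, R3→S2 2·25=50, R4→S1 4·8=32, R5→S2 5·13=65. Service 281; fixed 1050; total 1331.
No other subset beats 770.

Minimum total cost: 770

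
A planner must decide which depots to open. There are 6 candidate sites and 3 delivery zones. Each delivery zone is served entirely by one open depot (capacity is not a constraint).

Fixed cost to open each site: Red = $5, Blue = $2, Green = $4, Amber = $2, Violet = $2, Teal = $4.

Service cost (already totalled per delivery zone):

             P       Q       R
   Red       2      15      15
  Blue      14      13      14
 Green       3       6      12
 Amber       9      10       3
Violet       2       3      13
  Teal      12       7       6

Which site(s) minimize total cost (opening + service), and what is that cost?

For any fixed open set, each delivery zone goes to its cheapest open site; total = fixed + service.
{Amber, Violet}: P→Violet 2, Q→Violet 3, R→Amber 3. Service 8; fixed 4; total 12.
{Blue, Amber, Violet}: service 8 + fixed 6 = 14
{Green, Amber, Violet}: service 8 + fixed 8 = 16
{Red, Blue, Green, Amber, Violet, Teal}: P→Red 2, Q→Violet 3, R→Amber 3. Service 8; fixed 19; total 27.
No other subset beats 12.

Open Amber and Violet; minimum total cost 12.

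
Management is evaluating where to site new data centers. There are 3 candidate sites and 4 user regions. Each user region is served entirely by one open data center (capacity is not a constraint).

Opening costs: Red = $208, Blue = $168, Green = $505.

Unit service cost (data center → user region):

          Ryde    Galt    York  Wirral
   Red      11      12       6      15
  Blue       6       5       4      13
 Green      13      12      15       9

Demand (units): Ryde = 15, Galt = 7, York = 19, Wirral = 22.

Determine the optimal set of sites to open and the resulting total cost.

For any fixed open set, each user region goes to its cheapest open site; total = fixed + service.
{Blue}: Ryde→Blue 6·15=90, Galt→Blue 5·7=35, York→Blue 4·19=76, Wirral→Blue 13·22=286. Service 487; fixed 168; total 655.
{Red, Blue}: service 487 + fixed 376 = 863
{Red}: service 693 + fixed 208 = 901
{Red, Blue, Green}: Ryde→Blue 6·15=90, Galt→Blue 5·7=35, York→Blue 4·19=76, Wirral→Green 9·22=198. Service 399; fixed 881; total 1280.
No other subset beats 655.

Open Blue only; minimum total cost 655.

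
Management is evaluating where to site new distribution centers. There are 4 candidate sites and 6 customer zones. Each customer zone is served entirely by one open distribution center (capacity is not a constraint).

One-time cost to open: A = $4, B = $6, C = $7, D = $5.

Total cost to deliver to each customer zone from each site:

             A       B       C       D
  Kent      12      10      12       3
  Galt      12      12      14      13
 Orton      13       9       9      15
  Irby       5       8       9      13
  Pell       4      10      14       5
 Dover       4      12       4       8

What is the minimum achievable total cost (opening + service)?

Minimum total cost: 50

For any fixed open set, each customer zone goes to its cheapest open site; total = fixed + service.
{A, D}: Kent→D 3, Galt→A 12, Orton→A 13, Irby→A 5, Pell→A 4, Dover→A 4. Service 41; fixed 9; total 50.
{A, B, D}: service 37 + fixed 15 = 52
{A, C, D}: service 37 + fixed 16 = 53
{A, B, C, D}: Kent→D 3, Galt→A 12, Orton→B 9, Irby→A 5, Pell→A 4, Dover→A 4. Service 37; fixed 22; total 59.
No other subset beats 50.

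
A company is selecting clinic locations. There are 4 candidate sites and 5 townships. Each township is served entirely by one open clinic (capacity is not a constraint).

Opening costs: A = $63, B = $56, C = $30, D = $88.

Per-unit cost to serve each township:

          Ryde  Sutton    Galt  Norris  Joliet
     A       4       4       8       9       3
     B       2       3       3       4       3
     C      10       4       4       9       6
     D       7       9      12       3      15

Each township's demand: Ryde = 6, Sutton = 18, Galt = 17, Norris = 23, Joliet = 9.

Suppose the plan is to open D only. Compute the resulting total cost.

Total cost: 700

Each township is assigned to its cheapest site among the open ones.
{D}: Ryde→D 7·6=42, Sutton→D 9·18=162, Galt→D 12·17=204, Norris→D 3·23=69, Joliet→D 15·9=135. Service 612; fixed 88; total 700.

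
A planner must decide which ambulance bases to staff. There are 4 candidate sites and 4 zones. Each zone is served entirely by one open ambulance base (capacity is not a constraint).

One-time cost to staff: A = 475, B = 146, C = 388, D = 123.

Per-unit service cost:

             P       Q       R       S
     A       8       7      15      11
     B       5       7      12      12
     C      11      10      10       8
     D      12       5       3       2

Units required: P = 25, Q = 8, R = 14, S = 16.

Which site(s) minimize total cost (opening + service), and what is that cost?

For any fixed open set, each zone goes to its cheapest open site; total = fixed + service.
{B, D}: P→B 5·25=125, Q→D 5·8=40, R→D 3·14=42, S→D 2·16=32. Service 239; fixed 269; total 508.
{D}: P→D 12·25=300, Q→D 5·8=40, R→D 3·14=42, S→D 2·16=32. Service 414; fixed 123; total 537.
{B}: service 541 + fixed 146 = 687
{A, B, C, D}: service 239 + fixed 1132 = 1371
(All 15 nonempty subsets were checked; B and D is lowest.)

Open B and D; minimum total cost 508.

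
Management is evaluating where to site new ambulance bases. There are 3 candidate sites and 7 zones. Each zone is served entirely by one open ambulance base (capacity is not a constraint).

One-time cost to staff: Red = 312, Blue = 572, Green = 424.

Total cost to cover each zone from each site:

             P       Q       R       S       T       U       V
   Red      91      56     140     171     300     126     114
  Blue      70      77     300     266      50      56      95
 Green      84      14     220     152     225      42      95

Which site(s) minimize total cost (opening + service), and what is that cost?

Open Green only; minimum total cost 1256.

For any fixed open set, each zone goes to its cheapest open site; total = fixed + service.
{Green}: P→Green 84, Q→Green 14, R→Green 220, S→Green 152, T→Green 225, U→Green 42, V→Green 95. Service 832; fixed 424; total 1256.
{Red}: service 998 + fixed 312 = 1310
{Blue}: P→Blue 70, Q→Blue 77, R→Blue 300, S→Blue 266, T→Blue 50, U→Blue 56, V→Blue 95. Service 914; fixed 572; total 1486.
{Red, Blue, Green}: P→Blue 70, Q→Green 14, R→Red 140, S→Green 152, T→Blue 50, U→Green 42, V→Blue 95. Service 563; fixed 1308; total 1871.
No other subset beats 1256.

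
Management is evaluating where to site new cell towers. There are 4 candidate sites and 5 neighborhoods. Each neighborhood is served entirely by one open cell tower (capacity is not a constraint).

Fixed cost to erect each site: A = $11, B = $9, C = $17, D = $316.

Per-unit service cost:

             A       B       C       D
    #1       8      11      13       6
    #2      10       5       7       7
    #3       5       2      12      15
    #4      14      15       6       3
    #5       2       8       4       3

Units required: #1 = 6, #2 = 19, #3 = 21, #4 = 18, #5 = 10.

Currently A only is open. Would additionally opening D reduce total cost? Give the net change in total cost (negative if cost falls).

No — net change +49 (cost rises by 49).

Current service cost with {A}: 615.
Adding D: each neighborhood re-picks its cheapest; new service cost 348, saving 267.
Extra fixed cost: 316. Net change = 316 − 267 = 49.
(Totals: 626 → 675.)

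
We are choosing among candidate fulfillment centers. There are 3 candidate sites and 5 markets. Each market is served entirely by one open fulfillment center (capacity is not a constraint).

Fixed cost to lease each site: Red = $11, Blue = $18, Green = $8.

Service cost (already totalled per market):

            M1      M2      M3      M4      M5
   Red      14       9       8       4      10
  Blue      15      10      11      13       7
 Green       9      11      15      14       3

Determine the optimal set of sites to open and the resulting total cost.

Open Red and Green; minimum total cost 52.

For any fixed open set, each market goes to its cheapest open site; total = fixed + service.
{Red, Green}: M1→Green 9, M2→Red 9, M3→Red 8, M4→Red 4, M5→Green 3. Service 33; fixed 19; total 52.
{Red}: M1→Red 14, M2→Red 9, M3→Red 8, M4→Red 4, M5→Red 10. Service 45; fixed 11; total 56.
{Green}: service 52 + fixed 8 = 60
{Red, Blue, Green}: M1→Green 9, M2→Red 9, M3→Red 8, M4→Red 4, M5→Green 3. Service 33; fixed 37; total 70.
No other subset beats 52.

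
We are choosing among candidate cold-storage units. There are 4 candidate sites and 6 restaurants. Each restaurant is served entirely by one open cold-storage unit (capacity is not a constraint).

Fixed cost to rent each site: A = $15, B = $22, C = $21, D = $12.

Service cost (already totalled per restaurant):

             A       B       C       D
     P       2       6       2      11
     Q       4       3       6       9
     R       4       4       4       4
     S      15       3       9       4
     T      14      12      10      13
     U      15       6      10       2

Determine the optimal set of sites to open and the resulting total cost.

For any fixed open set, each restaurant goes to its cheapest open site; total = fixed + service.
{D}: P→D 11, Q→D 9, R→D 4, S→D 4, T→D 13, U→D 2. Service 43; fixed 12; total 55.
{A, D}: P→A 2, Q→A 4, R→A 4, S→D 4, T→D 13, U→D 2. Service 29; fixed 27; total 56.
{B}: P→B 6, Q→B 3, R→B 4, S→B 3, T→B 12, U→B 6. Service 34; fixed 22; total 56.
{A, B, C, D}: service 24 + fixed 70 = 94
No other subset beats 55.

Open D only; minimum total cost 55.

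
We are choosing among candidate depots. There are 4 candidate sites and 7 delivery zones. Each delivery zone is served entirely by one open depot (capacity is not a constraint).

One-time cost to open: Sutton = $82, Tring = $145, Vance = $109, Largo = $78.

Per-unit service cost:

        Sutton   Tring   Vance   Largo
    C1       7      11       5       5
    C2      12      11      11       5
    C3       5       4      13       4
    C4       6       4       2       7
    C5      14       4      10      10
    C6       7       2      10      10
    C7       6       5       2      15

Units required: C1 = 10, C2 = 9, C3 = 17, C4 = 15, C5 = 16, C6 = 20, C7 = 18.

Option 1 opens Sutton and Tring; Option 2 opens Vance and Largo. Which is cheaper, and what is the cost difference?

Option 1 is cheaper by 58.

Option 1: {Sutton, Tring}: C1→Sutton 7·10=70, C2→Tring 11·9=99, C3→Tring 4·17=68, C4→Tring 4·15=60, C5→Tring 4·16=64, C6→Tring 2·20=40, C7→Tring 5·18=90. Service 491; fixed 227; total 718.
Option 2: {Vance, Largo}: C1→Vance 5·10=50, C2→Largo 5·9=45, C3→Largo 4·17=68, C4→Vance 2·15=30, C5→Vance 10·16=160, C6→Vance 10·20=200, C7→Vance 2·18=36. Service 589; fixed 187; total 776.
Difference: |718 − 776| = 58.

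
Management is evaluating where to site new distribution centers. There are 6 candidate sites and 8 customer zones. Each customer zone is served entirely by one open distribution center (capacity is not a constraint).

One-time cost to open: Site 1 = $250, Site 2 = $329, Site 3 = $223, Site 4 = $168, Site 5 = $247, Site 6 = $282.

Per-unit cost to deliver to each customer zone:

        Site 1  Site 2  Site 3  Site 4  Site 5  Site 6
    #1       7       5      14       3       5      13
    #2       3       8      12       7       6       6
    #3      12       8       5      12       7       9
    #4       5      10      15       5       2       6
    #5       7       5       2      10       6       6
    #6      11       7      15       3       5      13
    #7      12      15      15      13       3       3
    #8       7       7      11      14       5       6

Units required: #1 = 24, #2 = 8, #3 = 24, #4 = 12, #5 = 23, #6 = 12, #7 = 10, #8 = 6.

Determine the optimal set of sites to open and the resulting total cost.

For any fixed open set, each customer zone goes to its cheapest open site; total = fixed + service.
{Site 5}: #1→Site 5 5·24=120, #2→Site 5 6·8=48, #3→Site 5 7·24=168, #4→Site 5 2·12=24, #5→Site 5 6·23=138, #6→Site 5 5·12=60, #7→Site 5 3·10=30, #8→Site 5 5·6=30. Service 618; fixed 247; total 865.
{Site 3, Site 5}: service 478 + fixed 470 = 948
{Site 4, Site 5}: #1→Site 4 3·24=72, #2→Site 5 6·8=48, #3→Site 5 7·24=168, #4→Site 5 2·12=24, #5→Site 5 6·23=138, #6→Site 4 3·12=36, #7→Site 5 3·10=30, #8→Site 5 5·6=30. Service 546; fixed 415; total 961.
{Site 1, Site 2, Site 3, Site 4, Site 5, Site 6}: #1→Site 4 3·24=72, #2→Site 1 3·8=24, #3→Site 3 5·24=120, #4→Site 5 2·12=24, #5→Site 3 2·23=46, #6→Site 4 3·12=36, #7→Site 5 3·10=30, #8→Site 5 5·6=30. Service 382; fixed 1499; total 1881.
No other subset beats 865.

Open Site 5 only; minimum total cost 865.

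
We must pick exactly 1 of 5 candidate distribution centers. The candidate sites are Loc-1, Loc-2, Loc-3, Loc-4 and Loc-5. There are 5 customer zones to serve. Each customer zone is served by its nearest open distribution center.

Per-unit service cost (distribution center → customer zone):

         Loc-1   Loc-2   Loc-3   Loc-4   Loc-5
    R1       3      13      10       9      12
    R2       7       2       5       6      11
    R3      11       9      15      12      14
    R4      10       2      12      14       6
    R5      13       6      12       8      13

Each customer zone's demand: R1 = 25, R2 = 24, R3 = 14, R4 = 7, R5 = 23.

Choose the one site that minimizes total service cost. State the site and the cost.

With exactly 1 open, each customer zone uses its cheapest among the chosen.
{Loc-2}: R1→Loc-2 13·25=325, R2→Loc-2 2·24=48, R3→Loc-2 9·14=126, R4→Loc-2 2·7=14, R5→Loc-2 6·23=138. Service cost 651.
{Loc-1}: service cost 766
{Loc-4}: service cost 819
Among all 5 size-1 choices, {Loc-2} is lowest.

Choose Loc-2 only; total service cost 651.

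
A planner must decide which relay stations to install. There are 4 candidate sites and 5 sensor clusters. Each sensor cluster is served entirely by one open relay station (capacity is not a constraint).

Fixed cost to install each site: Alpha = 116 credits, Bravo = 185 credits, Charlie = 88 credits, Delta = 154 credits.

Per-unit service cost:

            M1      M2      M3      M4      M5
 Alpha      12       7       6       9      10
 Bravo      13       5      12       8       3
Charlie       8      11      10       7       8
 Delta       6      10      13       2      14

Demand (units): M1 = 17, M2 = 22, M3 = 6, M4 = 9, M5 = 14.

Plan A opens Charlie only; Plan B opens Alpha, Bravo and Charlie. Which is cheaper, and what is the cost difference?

Plan A is cheaper by 75.

Plan A: {Charlie}: M1→Charlie 8·17=136, M2→Charlie 11·22=242, M3→Charlie 10·6=60, M4→Charlie 7·9=63, M5→Charlie 8·14=112. Service 613; fixed 88; total 701.
Plan B: {Alpha, Bravo, Charlie}: M1→Charlie 8·17=136, M2→Bravo 5·22=110, M3→Alpha 6·6=36, M4→Charlie 7·9=63, M5→Bravo 3·14=42. Service 387; fixed 389; total 776.
Difference: |701 − 776| = 75.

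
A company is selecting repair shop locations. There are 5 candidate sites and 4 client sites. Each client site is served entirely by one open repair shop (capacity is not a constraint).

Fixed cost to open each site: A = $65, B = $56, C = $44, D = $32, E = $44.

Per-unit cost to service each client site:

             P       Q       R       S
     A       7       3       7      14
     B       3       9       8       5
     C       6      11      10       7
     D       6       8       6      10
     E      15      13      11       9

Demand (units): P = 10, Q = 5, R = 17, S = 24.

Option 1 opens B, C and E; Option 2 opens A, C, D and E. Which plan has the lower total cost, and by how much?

Option 1: {B, C, E}: P→B 3·10=30, Q→B 9·5=45, R→B 8·17=136, S→B 5·24=120. Service 331; fixed 144; total 475.
Option 2: {A, C, D, E}: P→C 6·10=60, Q→A 3·5=15, R→D 6·17=102, S→C 7·24=168. Service 345; fixed 185; total 530.
Difference: |475 − 530| = 55.

Option 1 is cheaper by 55.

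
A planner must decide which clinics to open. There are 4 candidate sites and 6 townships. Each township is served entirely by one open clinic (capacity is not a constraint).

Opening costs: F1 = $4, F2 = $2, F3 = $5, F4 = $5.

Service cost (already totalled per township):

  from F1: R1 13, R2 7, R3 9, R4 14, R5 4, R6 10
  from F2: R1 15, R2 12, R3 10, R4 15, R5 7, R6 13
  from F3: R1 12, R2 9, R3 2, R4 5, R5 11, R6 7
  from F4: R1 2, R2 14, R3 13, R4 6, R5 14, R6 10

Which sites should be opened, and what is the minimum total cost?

For any fixed open set, each township goes to its cheapest open site; total = fixed + service.
{F1, F3, F4}: R1→F4 2, R2→F1 7, R3→F3 2, R4→F3 5, R5→F1 4, R6→F3 7. Service 27; fixed 14; total 41.
{F1, F2, F3, F4}: R1→F4 2, R2→F1 7, R3→F3 2, R4→F3 5, R5→F1 4, R6→F3 7. Service 27; fixed 16; total 43.
{F2, F3, F4}: R1→F4 2, R2→F3 9, R3→F3 2, R4→F3 5, R5→F2 7, R6→F3 7. Service 32; fixed 12; total 44.
{F2}: R1→F2 15, R2→F2 12, R3→F2 10, R4→F2 15, R5→F2 7, R6→F2 13. Service 72; fixed 2; total 74.
No other subset beats 41.

Open F1, F3 and F4; minimum total cost 41.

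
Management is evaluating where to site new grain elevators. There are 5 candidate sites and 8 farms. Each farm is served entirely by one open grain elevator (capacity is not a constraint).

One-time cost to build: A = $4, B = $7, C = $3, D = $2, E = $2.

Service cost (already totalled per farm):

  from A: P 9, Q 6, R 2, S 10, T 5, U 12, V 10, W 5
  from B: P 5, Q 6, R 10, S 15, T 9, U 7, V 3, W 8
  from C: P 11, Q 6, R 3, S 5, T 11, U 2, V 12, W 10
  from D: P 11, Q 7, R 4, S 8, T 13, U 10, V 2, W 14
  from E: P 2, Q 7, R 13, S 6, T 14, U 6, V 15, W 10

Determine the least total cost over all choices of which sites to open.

For any fixed open set, each farm goes to its cheapest open site; total = fixed + service.
{A, C, D, E}: P→E 2, Q→A 6, R→A 2, S→C 5, T→A 5, U→C 2, V→D 2, W→A 5. Service 29; fixed 11; total 40.
{A, D, E}: P→E 2, Q→A 6, R→A 2, S→E 6, T→A 5, U→E 6, V→D 2, W→A 5. Service 34; fixed 8; total 42.
{A, C, D}: P→A 9, Q→A 6, R→A 2, S→C 5, T→A 5, U→C 2, V→D 2, W→A 5. Service 36; fixed 9; total 45.
{A, B, C, D, E}: service 29 + fixed 18 = 47
No other subset beats 40.

Minimum total cost: 40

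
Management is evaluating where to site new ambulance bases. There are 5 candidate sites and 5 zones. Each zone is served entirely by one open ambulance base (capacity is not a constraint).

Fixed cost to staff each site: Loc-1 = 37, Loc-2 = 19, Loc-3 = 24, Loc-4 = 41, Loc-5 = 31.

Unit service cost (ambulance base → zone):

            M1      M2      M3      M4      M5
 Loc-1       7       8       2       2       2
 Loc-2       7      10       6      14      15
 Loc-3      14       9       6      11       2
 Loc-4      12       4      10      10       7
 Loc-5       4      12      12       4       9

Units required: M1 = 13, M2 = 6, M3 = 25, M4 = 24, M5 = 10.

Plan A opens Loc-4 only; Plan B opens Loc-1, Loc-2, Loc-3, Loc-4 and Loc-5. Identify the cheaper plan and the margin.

Plan B is cheaper by 435.

Plan A: {Loc-4}: M1→Loc-4 12·13=156, M2→Loc-4 4·6=24, M3→Loc-4 10·25=250, M4→Loc-4 10·24=240, M5→Loc-4 7·10=70. Service 740; fixed 41; total 781.
Plan B: {Loc-1, Loc-2, Loc-3, Loc-4, Loc-5}: M1→Loc-5 4·13=52, M2→Loc-4 4·6=24, M3→Loc-1 2·25=50, M4→Loc-1 2·24=48, M5→Loc-1 2·10=20. Service 194; fixed 152; total 346.
Difference: |781 − 346| = 435.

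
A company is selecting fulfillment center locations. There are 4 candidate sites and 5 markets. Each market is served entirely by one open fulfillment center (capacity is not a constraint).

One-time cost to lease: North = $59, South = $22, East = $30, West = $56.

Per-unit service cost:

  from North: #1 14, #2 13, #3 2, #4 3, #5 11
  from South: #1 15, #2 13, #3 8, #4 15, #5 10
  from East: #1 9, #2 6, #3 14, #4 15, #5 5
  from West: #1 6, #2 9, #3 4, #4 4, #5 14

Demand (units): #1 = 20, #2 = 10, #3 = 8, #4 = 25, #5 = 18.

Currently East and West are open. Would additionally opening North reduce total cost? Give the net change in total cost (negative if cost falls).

No — net change +18 (cost rises by 18).

Current service cost with {East, West}: 402.
Adding North: each market re-picks its cheapest; new service cost 361, saving 41.
Extra fixed cost: 59. Net change = 59 − 41 = 18.
(Totals: 488 → 506.)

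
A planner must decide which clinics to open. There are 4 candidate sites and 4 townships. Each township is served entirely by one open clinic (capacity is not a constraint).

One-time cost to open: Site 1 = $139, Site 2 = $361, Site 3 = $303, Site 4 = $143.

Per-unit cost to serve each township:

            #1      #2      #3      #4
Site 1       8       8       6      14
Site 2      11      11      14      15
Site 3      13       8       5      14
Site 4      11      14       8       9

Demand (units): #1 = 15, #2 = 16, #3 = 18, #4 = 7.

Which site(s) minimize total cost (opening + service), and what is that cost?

Open Site 1 only; minimum total cost 593.

For any fixed open set, each township goes to its cheapest open site; total = fixed + service.
{Site 1}: #1→Site 1 8·15=120, #2→Site 1 8·16=128, #3→Site 1 6·18=108, #4→Site 1 14·7=98. Service 454; fixed 139; total 593.
{Site 1, Site 4}: service 419 + fixed 282 = 701
{Site 4}: service 596 + fixed 143 = 739
{Site 1, Site 2, Site 3, Site 4}: service 401 + fixed 946 = 1347
No other subset beats 593.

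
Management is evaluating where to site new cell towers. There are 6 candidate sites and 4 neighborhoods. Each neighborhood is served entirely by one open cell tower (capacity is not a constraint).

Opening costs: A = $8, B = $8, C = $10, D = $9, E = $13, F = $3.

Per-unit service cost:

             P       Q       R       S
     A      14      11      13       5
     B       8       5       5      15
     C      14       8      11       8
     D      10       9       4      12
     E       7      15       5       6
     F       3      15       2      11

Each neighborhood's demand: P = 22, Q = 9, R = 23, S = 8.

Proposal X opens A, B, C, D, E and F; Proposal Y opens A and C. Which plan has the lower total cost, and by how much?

Proposal X: {A, B, C, D, E, F}: P→F 3·22=66, Q→B 5·9=45, R→F 2·23=46, S→A 5·8=40. Service 197; fixed 51; total 248.
Proposal Y: {A, C}: P→A 14·22=308, Q→C 8·9=72, R→C 11·23=253, S→A 5·8=40. Service 673; fixed 18; total 691.
Difference: |248 − 691| = 443.

Proposal X is cheaper by 443.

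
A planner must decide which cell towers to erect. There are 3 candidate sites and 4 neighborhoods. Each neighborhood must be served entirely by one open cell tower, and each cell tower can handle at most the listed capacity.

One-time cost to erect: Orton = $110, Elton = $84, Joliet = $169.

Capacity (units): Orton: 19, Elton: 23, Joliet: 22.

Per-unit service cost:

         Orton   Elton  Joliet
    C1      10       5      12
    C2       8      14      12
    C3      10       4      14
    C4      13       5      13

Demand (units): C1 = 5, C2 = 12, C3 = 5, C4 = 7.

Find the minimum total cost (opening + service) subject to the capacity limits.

Minimum total cost: 370

Open {Orton, Elton}: C1→Elton 5·5=25, C2→Orton 8·12=96, C3→Elton 4·5=20, C4→Elton 5·7=35.
Loads: Orton carries 12/19, Elton carries 17/23. Service 176; fixed 194; total 370.
Next best feasible plan costs 395.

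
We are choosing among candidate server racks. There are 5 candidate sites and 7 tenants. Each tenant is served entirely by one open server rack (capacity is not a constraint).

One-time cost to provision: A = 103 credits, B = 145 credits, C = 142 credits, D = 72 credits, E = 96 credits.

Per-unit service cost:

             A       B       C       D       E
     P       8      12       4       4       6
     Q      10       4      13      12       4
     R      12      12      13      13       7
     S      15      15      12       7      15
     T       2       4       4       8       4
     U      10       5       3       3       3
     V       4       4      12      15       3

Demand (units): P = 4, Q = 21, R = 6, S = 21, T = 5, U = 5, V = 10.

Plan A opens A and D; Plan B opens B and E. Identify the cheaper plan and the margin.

Plan A: {A, D}: P→D 4·4=16, Q→A 10·21=210, R→A 12·6=72, S→D 7·21=147, T→A 2·5=10, U→D 3·5=15, V→A 4·10=40. Service 510; fixed 175; total 685.
Plan B: {B, E}: P→E 6·4=24, Q→B 4·21=84, R→E 7·6=42, S→B 15·21=315, T→B 4·5=20, U→E 3·5=15, V→E 3·10=30. Service 530; fixed 241; total 771.
Difference: |685 − 771| = 86.

Plan A is cheaper by 86.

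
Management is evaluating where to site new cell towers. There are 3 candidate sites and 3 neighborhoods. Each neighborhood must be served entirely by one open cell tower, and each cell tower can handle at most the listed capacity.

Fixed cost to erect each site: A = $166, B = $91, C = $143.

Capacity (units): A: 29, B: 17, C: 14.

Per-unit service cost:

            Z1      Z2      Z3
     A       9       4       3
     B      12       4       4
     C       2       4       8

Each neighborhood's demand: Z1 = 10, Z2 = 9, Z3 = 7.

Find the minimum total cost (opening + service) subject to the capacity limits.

Minimum total cost: 313

Open {A}: Z1→A 9·10=90, Z2→A 4·9=36, Z3→A 3·7=21.
Loads: A carries 26/29. Service 147; fixed 166; total 313.
Next best feasible plan costs 318.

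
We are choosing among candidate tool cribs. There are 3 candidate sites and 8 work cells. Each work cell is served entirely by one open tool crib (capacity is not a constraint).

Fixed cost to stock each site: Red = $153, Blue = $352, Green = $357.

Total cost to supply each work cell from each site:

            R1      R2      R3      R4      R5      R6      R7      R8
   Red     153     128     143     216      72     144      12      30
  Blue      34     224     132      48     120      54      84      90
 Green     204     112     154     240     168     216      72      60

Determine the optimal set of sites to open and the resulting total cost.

Open Red and Blue; minimum total cost 1015.

For any fixed open set, each work cell goes to its cheapest open site; total = fixed + service.
{Red, Blue}: R1→Blue 34, R2→Red 128, R3→Blue 132, R4→Blue 48, R5→Red 72, R6→Blue 54, R7→Red 12, R8→Red 30. Service 510; fixed 505; total 1015.
{Red}: R1→Red 153, R2→Red 128, R3→Red 143, R4→Red 216, R5→Red 72, R6→Red 144, R7→Red 12, R8→Red 30. Service 898; fixed 153; total 1051.
{Blue}: service 786 + fixed 352 = 1138
{Red, Blue, Green}: service 494 + fixed 862 = 1356
No other subset beats 1015.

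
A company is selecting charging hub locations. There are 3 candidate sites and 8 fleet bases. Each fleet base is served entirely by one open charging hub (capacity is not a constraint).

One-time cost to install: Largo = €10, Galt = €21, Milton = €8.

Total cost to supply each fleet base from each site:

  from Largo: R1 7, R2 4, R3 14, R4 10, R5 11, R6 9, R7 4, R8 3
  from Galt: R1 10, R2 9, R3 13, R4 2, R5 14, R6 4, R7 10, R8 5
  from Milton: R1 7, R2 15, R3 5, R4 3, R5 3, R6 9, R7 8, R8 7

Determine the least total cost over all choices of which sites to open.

Minimum total cost: 56

For any fixed open set, each fleet base goes to its cheapest open site; total = fixed + service.
{Largo, Milton}: R1→Largo 7, R2→Largo 4, R3→Milton 5, R4→Milton 3, R5→Milton 3, R6→Largo 9, R7→Largo 4, R8→Largo 3. Service 38; fixed 18; total 56.
{Milton}: R1→Milton 7, R2→Milton 15, R3→Milton 5, R4→Milton 3, R5→Milton 3, R6→Milton 9, R7→Milton 8, R8→Milton 7. Service 57; fixed 8; total 65.
{Largo, Galt, Milton}: R1→Largo 7, R2→Largo 4, R3→Milton 5, R4→Galt 2, R5→Milton 3, R6→Galt 4, R7→Largo 4, R8→Largo 3. Service 32; fixed 39; total 71.
No other subset beats 56.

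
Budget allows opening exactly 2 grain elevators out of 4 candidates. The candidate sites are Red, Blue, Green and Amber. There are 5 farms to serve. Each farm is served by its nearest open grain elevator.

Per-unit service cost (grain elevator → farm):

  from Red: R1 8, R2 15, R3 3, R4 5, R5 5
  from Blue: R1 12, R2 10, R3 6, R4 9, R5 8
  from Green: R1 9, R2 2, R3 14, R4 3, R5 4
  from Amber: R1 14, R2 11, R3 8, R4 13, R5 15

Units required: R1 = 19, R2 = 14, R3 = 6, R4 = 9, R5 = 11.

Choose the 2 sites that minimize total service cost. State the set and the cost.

Choose Red and Green; total service cost 269.

With exactly 2 open, each farm uses its cheapest among the chosen.
{Red, Green}: R1→Red 8·19=152, R2→Green 2·14=28, R3→Red 3·6=18, R4→Green 3·9=27, R5→Green 4·11=44. Service cost 269.
{Blue, Green}: service cost 306
{Green, Amber}: service cost 318
Among all 6 size-2 choices, {Red, Green} is lowest.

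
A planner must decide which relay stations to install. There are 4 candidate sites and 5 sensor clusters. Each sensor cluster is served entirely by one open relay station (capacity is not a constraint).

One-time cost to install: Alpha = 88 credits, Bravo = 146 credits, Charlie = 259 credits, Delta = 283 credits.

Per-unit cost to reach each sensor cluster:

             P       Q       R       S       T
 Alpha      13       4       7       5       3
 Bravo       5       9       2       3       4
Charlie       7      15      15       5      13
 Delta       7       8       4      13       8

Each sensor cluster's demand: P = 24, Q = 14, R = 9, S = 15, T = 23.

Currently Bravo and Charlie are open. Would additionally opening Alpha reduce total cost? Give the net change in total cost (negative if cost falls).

Current service cost with {Bravo, Charlie}: 401.
Adding Alpha: each sensor cluster re-picks its cheapest; new service cost 308, saving 93.
Extra fixed cost: 88. Net change = 88 − 93 = -5.
(Totals: 806 → 801.)

Yes — net change −5 (cost falls by 5).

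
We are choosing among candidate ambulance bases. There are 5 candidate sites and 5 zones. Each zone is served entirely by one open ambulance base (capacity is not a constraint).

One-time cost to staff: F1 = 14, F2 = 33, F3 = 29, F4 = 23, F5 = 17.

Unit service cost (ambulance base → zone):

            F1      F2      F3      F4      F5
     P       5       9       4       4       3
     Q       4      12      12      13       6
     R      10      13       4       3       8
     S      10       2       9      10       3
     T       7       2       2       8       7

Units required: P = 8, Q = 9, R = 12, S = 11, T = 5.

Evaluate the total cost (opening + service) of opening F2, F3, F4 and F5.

Total cost: 248

Each zone is assigned to its cheapest site among the open ones.
{F2, F3, F4, F5}: P→F5 3·8=24, Q→F5 6·9=54, R→F4 3·12=36, S→F2 2·11=22, T→F2 2·5=10. Service 146; fixed 102; total 248.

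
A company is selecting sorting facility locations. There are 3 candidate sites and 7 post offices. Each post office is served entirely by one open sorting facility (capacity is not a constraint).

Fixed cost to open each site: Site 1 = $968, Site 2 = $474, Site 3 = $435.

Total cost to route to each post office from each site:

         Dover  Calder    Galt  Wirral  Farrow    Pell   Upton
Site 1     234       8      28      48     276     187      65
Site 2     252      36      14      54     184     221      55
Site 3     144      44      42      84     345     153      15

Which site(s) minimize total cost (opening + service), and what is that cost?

Open Site 3 only; minimum total cost 1262.

For any fixed open set, each post office goes to its cheapest open site; total = fixed + service.
{Site 3}: Dover→Site 3 144, Calder→Site 3 44, Galt→Site 3 42, Wirral→Site 3 84, Farrow→Site 3 345, Pell→Site 3 153, Upton→Site 3 15. Service 827; fixed 435; total 1262.
{Site 2}: service 816 + fixed 474 = 1290
{Site 2, Site 3}: service 600 + fixed 909 = 1509
{Site 1, Site 2, Site 3}: Dover→Site 3 144, Calder→Site 1 8, Galt→Site 2 14, Wirral→Site 1 48, Farrow→Site 2 184, Pell→Site 3 153, Upton→Site 3 15. Service 566; fixed 1877; total 2443.
No other subset beats 1262.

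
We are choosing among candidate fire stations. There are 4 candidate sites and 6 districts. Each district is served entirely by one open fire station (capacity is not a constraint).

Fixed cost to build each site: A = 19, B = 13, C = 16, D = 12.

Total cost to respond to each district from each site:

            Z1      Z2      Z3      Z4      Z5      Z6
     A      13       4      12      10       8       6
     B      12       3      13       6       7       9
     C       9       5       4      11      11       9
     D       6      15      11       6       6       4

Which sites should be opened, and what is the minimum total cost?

For any fixed open set, each district goes to its cheapest open site; total = fixed + service.
{C, D}: Z1→D 6, Z2→C 5, Z3→C 4, Z4→D 6, Z5→D 6, Z6→D 4. Service 31; fixed 28; total 59.
{D}: service 48 + fixed 12 = 60
{B, D}: service 36 + fixed 25 = 61
{A, B, C, D}: service 29 + fixed 60 = 89
No other subset beats 59.

Open C and D; minimum total cost 59.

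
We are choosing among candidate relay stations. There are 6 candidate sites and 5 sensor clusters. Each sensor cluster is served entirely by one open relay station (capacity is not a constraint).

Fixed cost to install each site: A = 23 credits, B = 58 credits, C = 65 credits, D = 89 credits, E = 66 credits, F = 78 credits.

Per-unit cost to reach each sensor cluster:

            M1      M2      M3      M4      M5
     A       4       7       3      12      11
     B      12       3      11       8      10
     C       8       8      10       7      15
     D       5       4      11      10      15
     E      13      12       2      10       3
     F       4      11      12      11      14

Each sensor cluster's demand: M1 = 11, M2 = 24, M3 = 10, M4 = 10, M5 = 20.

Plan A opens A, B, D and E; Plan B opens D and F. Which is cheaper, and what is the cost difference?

Plan A: {A, B, D, E}: M1→A 4·11=44, M2→B 3·24=72, M3→E 2·10=20, M4→B 8·10=80, M5→E 3·20=60. Service 276; fixed 236; total 512.
Plan B: {D, F}: M1→F 4·11=44, M2→D 4·24=96, M3→D 11·10=110, M4→D 10·10=100, M5→F 14·20=280. Service 630; fixed 167; total 797.
Difference: |512 − 797| = 285.

Plan A is cheaper by 285.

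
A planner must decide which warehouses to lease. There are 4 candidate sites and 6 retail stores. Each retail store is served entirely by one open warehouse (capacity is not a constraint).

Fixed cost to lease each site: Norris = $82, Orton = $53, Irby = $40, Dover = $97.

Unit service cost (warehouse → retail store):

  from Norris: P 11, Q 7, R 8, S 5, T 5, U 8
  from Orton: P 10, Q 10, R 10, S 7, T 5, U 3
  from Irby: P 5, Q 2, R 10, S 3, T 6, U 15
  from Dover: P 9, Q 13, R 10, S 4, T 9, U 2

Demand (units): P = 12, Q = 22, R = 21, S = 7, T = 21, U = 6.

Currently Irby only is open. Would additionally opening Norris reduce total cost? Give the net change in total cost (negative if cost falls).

Current service cost with {Irby}: 551.
Adding Norris: each retail store re-picks its cheapest; new service cost 446, saving 105.
Extra fixed cost: 82. Net change = 82 − 105 = -23.
(Totals: 591 → 568.)

Yes — net change −23 (cost falls by 23).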